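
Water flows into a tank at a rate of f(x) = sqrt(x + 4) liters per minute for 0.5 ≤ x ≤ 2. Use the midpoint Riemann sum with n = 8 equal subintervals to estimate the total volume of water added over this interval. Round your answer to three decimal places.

Δx = (2 − 0.5)/8 = 0.1875.
Midpoints: 0.59375, 0.78125, 0.96875, 1.15625, 1.34375, 1.53125, 1.71875, 1.90625.
f(0.59375) ≈ 2.143, f(0.78125) ≈ 2.187, f(0.96875) ≈ 2.229, f(1.15625) ≈ 2.271, f(1.34375) ≈ 2.312, f(1.53125) ≈ 2.352, f(1.71875) ≈ 2.391, f(1.90625) ≈ 2.430.
Sum = Δx · [f(0.59375) + f(0.78125) + f(0.96875) + ...].
Sum ≈ 3.434.

3.434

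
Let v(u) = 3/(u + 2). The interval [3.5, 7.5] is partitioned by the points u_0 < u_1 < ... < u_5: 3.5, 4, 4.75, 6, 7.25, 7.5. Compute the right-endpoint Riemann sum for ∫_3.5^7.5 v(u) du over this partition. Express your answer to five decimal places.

1.53644

Subinterval widths: 0.5, 0.75, 1.25, 1.25, 0.25.
Right endpoints: 4, 4.75, 6, 7.25, 7.5.
v(4) = 0.5, v(4.75) = 4/9, v(6) = 0.375, v(7.25) = 12/37, v(7.5) = 6/19.
Sum = Σ Δu_i · v(u_i).
Sum ≈ 1.53644.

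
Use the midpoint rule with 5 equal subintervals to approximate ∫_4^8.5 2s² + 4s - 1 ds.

Δs = (8.5 − 4)/5 = 0.9.
Midpoints: 4.45, 5.35, 6.25, 7.15, 8.05.
f(4.45) = 56.405, f(5.35) = 77.645, f(6.25) = 102.125, f(7.15) = 129.845, f(8.05) = 160.805.
Sum = Δs · [f(4.45) + f(5.35) + f(6.25) + f(7.15) + f(8.05)].
Sum = 474.1425.

474.1425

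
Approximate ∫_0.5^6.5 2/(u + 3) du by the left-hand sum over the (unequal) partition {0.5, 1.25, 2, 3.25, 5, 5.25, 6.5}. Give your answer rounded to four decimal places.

Subinterval widths: 0.75, 0.75, 1.25, 1.75, 0.25, 1.25.
Left endpoints: 0.5, 1.25, 2, 3.25, 5, 5.25.
f(0.5) = 4/7, f(1.25) = 8/17, f(2) = 0.4, f(3.25) = 0.32, f(5) = 0.25, f(5.25) = 8/33.
Sum = Σ Δu_i · f(u_i).
Sum ≈ 2.2070.

2.2070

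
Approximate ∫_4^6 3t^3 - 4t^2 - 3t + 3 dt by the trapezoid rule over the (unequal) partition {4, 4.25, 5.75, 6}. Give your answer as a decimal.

576.609375

Subinterval widths: 0.25, 1.5, 0.25.
f(4) = 119, f(4.25) = 148.296875, f(5.75) = 423.828125, f(6) = 489.
On each subinterval the trapezoid contributes (Δt_i/2)·[f(t_{i-1}) + f(t_i)].
Sum = 576.609375.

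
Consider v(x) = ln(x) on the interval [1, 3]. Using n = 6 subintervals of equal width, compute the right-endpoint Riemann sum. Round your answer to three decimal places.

1.473

Δx = (3 − 1)/6 = 1/3.
Right endpoints: 4/3, 5/3, 2, 7/3, 8/3, 3.
v(4/3) ≈ 0.288, v(5/3) ≈ 0.511, v(2) ≈ 0.693, v(7/3) ≈ 0.847, v(8/3) ≈ 0.981, v(3) ≈ 1.099.
Sum = Δx · [v(4/3) + v(5/3) + v(2) + ...].
Sum ≈ 1.473.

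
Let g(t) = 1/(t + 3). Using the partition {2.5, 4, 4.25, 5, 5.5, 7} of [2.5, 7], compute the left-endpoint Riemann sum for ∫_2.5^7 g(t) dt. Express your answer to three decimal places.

0.651

Subinterval widths: 1.5, 0.25, 0.75, 0.5, 1.5.
Left endpoints: 2.5, 4, 4.25, 5, 5.5.
g(2.5) = 2/11, g(4) = 1/7, g(4.25) = 4/29, g(5) = 0.125, g(5.5) = 2/17.
Sum = Σ Δt_i · g(t_i).
Sum ≈ 0.651.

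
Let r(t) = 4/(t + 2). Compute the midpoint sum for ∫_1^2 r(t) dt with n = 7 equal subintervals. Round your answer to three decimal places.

1.151

Δt = (2 − 1)/7 = 1/7.
Midpoints: 15/14, 17/14, 19/14, 1.5, 23/14, 25/14, 27/14.
r(15/14) = 56/43, r(17/14) = 56/45, r(19/14) = 56/47, r(1.5) = 8/7, r(23/14) = 56/51, r(25/14) = 56/53, r(27/14) = 56/55.
Sum = Δt · [r(15/14) + r(17/14) + r(19/14) + ...].
Sum ≈ 1.151.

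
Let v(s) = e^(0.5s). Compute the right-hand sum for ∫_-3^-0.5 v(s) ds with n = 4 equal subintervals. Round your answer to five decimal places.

1.29402

Δs = (-0.5 − (-3))/4 = 0.625.
Right endpoints: -2.375, -1.75, -1.125, -0.5.
v(-2.375) ≈ 0.30498, v(-1.75) ≈ 0.41686, v(-1.125) ≈ 0.56978, v(-0.5) ≈ 0.77880.
Sum = Δs · [v(-2.375) + v(-1.75) + v(-1.125) + v(-0.5)].
Sum ≈ 1.29402.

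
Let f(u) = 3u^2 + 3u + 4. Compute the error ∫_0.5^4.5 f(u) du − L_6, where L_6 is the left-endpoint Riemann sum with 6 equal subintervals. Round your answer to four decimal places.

23.1111

Exact integral: ∫_0.5^4.5 f(u) du = 137.
L_6 ≈ 113.888889.
Error ≈ 137 − 113.888889 ≈ 23.1111.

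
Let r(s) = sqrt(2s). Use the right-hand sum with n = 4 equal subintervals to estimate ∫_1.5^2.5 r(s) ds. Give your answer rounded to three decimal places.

Δs = (2.5 − 1.5)/4 = 0.25.
Right endpoints: 1.75, 2, 2.25, 2.5.
r(1.75) ≈ 1.871, r(2) ≈ 2.000, r(2.25) ≈ 2.121, r(2.5) ≈ 2.236.
Sum = Δs · [r(1.75) + r(2) + r(2.25) + r(2.5)].
Sum ≈ 2.057.

2.057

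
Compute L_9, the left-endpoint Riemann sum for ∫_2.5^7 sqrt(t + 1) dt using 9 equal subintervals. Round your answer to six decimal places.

10.478394

Δt = (7 − 2.5)/9 = 0.5.
Left endpoints: 2.5, 3, 3.5, 4, 4.5, 5, 5.5, 6, 6.5.
f(2.5) ≈ 1.870829, f(3) ≈ 2.000000, f(3.5) ≈ 2.121320, f(4) ≈ 2.236068, f(4.5) ≈ 2.345208, f(5) ≈ 2.449490, f(5.5) ≈ 2.549510, f(6) ≈ 2.645751, f(6.5) ≈ 2.738613.
Sum = Δt · [f(2.5) + f(3) + f(3.5) + ...].
Sum ≈ 10.478394.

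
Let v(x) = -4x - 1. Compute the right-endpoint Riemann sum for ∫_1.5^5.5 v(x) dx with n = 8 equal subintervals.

-64

Δx = (5.5 − 1.5)/8 = 0.5.
Right endpoints: 2, 2.5, 3, 3.5, 4, 4.5, 5, 5.5.
v(2) = -9, v(2.5) = -11, v(3) = -13, v(3.5) = -15, v(4) = -17, v(4.5) = -19, v(5) = -21, v(5.5) = -23.
Sum = Δx · [v(2) + v(2.5) + v(3) + ...].
Sum = -64.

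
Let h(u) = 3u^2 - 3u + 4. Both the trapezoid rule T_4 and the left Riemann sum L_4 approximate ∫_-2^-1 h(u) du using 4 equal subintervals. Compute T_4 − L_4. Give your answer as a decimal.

T_4 = 15.53125.
L_4 = 17.03125.
T_4 − L_4 = -1.5.

-1.5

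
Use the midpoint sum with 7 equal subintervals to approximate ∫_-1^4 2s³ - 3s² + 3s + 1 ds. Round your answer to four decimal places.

88.7245

Δs = (4 − (-1))/7 = 5/7.
Midpoints: -9/14, 1/14, 11/14, 1.5, 31/14, 41/14, 51/14.
f(-9/14) = -926/343, f(1/14) = 823/686, f(11/14) = 849/343, f(1.5) = 5.5, f(31/14) = 5024/343, f(41/14) = 23523/686, f(51/14) = 23599/343.
Sum = Δs · [f(-9/14) + f(1/14) + f(11/14) + ...].
Sum ≈ 88.7245.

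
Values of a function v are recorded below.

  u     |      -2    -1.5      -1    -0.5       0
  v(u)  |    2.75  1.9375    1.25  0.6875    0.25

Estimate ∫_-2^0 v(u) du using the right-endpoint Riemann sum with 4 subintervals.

2.0625

Δu = 0.5.
Sum = 0.5·[1.9375 + 1.25 + 0.6875 + 0.25] = 2.0625.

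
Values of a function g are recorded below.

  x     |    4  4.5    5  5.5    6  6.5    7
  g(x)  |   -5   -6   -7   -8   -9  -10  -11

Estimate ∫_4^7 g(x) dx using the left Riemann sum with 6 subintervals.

Δx = 0.5.
Sum = 0.5·[(-5) + (-6) + (-7) + (-8) + (-9) + (-10)] = -22.5.

-22.5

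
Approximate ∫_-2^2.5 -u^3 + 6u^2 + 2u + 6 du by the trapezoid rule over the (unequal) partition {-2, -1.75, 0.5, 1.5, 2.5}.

86.21484375

Subinterval widths: 0.25, 2.25, 1, 1.
f(-2) = 34, f(-1.75) = 26.234375, f(0.5) = 8.375, f(1.5) = 19.125, f(2.5) = 32.875.
On each subinterval the trapezoid contributes (Δu_i/2)·[f(u_{i-1}) + f(u_i)].
Sum = 86.21484375.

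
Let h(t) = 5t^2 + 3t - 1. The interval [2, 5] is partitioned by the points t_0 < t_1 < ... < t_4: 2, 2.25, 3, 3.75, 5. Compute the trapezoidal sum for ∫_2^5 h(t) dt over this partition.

225.84375

Subinterval widths: 0.25, 0.75, 0.75, 1.25.
h(2) = 25, h(2.25) = 31.0625, h(3) = 53, h(3.75) = 80.5625, h(5) = 139.
On each subinterval the trapezoid contributes (Δt_i/2)·[h(t_{i-1}) + h(t_i)].
Sum = 225.84375.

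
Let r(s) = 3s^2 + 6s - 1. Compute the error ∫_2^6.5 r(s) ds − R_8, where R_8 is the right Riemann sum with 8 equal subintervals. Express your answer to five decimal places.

-40.57910

Exact integral: ∫_2^6.5 r(s) ds = 376.875.
R_8 ≈ 417.4541016.
Error ≈ 376.875 − 417.4541016 ≈ -40.57910.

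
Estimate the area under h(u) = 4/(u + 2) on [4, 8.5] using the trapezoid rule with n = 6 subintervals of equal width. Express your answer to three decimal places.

Δu = (8.5 − 4)/6 = 0.75.
h(4) = 2/3, h(4.75) = 16/27, h(5.5) = 8/15, h(6.25) = 16/33, h(7) = 4/9, h(7.75) = 16/39, h(8.5) = 8/21.
T_6 = (Δu/2)·[h(u_0) + 2h(u_1) + ... + 2h(u_{5}) + h(u_6)].
Sum ≈ 2.242.

2.242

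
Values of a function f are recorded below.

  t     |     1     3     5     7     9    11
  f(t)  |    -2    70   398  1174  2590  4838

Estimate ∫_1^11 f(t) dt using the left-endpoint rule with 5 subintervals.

8460

Δt = 2.
Sum = 2·[(-2) + 70 + 398 + 1174 + 2590] = 8460.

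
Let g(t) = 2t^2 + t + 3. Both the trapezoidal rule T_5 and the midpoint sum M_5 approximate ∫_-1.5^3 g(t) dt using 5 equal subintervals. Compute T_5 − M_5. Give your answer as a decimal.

T_5 = 38.34.
M_5 = 36.5175.
T_5 − M_5 = 1.8225.

1.8225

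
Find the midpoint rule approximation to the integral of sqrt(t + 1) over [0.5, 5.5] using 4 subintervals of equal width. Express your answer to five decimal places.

Δt = (5.5 − 0.5)/4 = 1.25.
Midpoints: 1.125, 2.375, 3.625, 4.875.
f(1.125) ≈ 1.45774, f(2.375) ≈ 1.83712, f(3.625) ≈ 2.15058, f(4.875) ≈ 2.42384.
Sum = Δt · [f(1.125) + f(2.375) + f(3.625) + f(4.875)].
Sum ≈ 9.83660.

9.83660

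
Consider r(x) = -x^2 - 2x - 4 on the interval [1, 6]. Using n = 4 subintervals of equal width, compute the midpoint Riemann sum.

Δx = (6 − 1)/4 = 1.25.
Midpoints: 1.625, 2.875, 4.125, 5.375.
r(1.625) = -9.890625, r(2.875) = -18.015625, r(4.125) = -29.265625, r(5.375) = -43.640625.
Sum = Δx · [r(1.625) + r(2.875) + r(4.125) + r(5.375)].
Sum = -126.015625.

-126.015625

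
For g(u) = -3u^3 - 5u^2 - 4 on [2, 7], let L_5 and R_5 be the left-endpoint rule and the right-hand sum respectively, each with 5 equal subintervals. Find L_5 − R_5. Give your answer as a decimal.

1230

L_5 = -1790.
R_5 = -3020.
L_5 − R_5 = 1230.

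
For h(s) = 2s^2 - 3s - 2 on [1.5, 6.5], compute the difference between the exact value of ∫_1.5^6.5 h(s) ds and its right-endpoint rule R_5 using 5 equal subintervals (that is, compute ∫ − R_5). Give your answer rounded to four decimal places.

-34.1667

Exact integral: ∫_1.5^6.5 h(s) ds ≈ 110.833333.
R_5 = 145.
Error ≈ 110.833333 − 145 ≈ -34.1667.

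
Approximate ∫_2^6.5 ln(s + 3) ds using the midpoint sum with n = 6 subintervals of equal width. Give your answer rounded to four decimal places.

Δs = (6.5 − 2)/6 = 0.75.
Midpoints: 2.375, 3.125, 3.875, 4.625, 5.375, 6.125.
f(2.375) ≈ 1.6818, f(3.125) ≈ 1.8124, f(3.875) ≈ 1.9279, f(4.625) ≈ 2.0314, f(5.375) ≈ 2.1253, f(6.125) ≈ 2.2110.
Sum = Δs · [f(2.375) + f(3.125) + f(3.875) + ...].
Sum ≈ 8.8423.

8.8423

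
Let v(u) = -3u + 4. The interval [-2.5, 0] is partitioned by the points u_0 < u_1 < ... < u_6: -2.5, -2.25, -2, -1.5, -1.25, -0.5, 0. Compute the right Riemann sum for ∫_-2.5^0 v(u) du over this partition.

17.5

Subinterval widths: 0.25, 0.25, 0.5, 0.25, 0.75, 0.5.
Right endpoints: -2.25, -2, -1.5, -1.25, -0.5, 0.
v(-2.25) = 10.75, v(-2) = 10, v(-1.5) = 8.5, v(-1.25) = 7.75, v(-0.5) = 5.5, v(0) = 4.
Sum = Σ Δu_i · v(u_i).
Sum = 17.5.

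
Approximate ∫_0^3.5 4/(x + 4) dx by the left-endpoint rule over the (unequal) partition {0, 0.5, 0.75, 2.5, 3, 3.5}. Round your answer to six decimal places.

2.789313

Subinterval widths: 0.5, 0.25, 1.75, 0.5, 0.5.
Left endpoints: 0, 0.5, 0.75, 2.5, 3.
f(0) = 1, f(0.5) = 8/9, f(0.75) = 16/19, f(2.5) = 8/13, f(3) = 4/7.
Sum = Σ Δx_i · f(x_i).
Sum ≈ 2.789313.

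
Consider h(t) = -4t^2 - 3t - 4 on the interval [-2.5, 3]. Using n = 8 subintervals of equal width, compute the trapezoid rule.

-84.69140625

Δt = (3 − (-2.5))/8 = 0.6875.
h(-2.5) = -21.5, h(-1.8125) = -11.703125, h(-1.125) = -5.6875, h(-0.4375) = -3.453125, h(0.25) = -5, h(0.9375) = -10.328125, h(1.625) = -19.4375, h(2.3125) = -32.328125, h(3) = -49.
T_8 = (Δt/2)·[h(t_0) + 2h(t_1) + ... + 2h(t_{7}) + h(t_8)].
Sum = -84.69140625.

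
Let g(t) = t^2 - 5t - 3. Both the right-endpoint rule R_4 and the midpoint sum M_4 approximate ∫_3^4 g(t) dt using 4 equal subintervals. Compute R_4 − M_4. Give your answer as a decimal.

0.265625

R_4 = -7.90625.
M_4 = -8.171875.
R_4 − M_4 = 0.265625.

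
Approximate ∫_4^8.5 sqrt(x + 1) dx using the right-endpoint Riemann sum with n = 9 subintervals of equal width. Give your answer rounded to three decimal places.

12.277

Δx = (8.5 − 4)/9 = 0.5.
Right endpoints: 4.5, 5, 5.5, 6, 6.5, 7, 7.5, 8, 8.5.
f(4.5) ≈ 2.345, f(5) ≈ 2.449, f(5.5) ≈ 2.550, f(6) ≈ 2.646, f(6.5) ≈ 2.739, f(7) ≈ 2.828, f(7.5) ≈ 2.915, f(8) ≈ 3.000, f(8.5) ≈ 3.082.
Sum = Δx · [f(4.5) + f(5) + f(5.5) + ...].
Sum ≈ 12.277.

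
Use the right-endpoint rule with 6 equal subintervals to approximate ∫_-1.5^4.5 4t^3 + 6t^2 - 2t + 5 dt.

867

Δt = (4.5 − (-1.5))/6 = 1.
Right endpoints: -0.5, 0.5, 1.5, 2.5, 3.5, 4.5.
f(-0.5) = 7, f(0.5) = 6, f(1.5) = 29, f(2.5) = 100, f(3.5) = 243, f(4.5) = 482.
Sum = Δt · [f(-0.5) + f(0.5) + f(1.5) + ...].
Sum = 867.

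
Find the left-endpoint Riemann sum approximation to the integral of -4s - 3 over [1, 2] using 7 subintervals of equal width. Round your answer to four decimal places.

Δs = (2 − 1)/7 = 1/7.
Left endpoints: 1, 8/7, 9/7, 10/7, 11/7, 12/7, 13/7.
f(1) = -7, f(8/7) = -53/7, f(9/7) = -57/7, f(10/7) = -61/7, f(11/7) = -65/7, f(12/7) = -69/7, f(13/7) = -73/7.
Sum = Δs · [f(1) + f(8/7) + f(9/7) + ...].
Sum ≈ -8.7143.

-8.7143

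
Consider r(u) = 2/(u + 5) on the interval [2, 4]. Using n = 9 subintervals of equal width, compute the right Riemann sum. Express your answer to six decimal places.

0.495641

Δu = (4 − 2)/9 = 2/9.
Right endpoints: 20/9, 22/9, 8/3, 26/9, 28/9, 10/3, 32/9, 34/9, 4.
r(20/9) = 18/65, r(22/9) = 18/67, r(8/3) = 6/23, r(26/9) = 18/71, r(28/9) = 18/73, r(10/3) = 0.24, r(32/9) = 18/77, r(34/9) = 18/79, r(4) = 2/9.
Sum = Δu · [r(20/9) + r(22/9) + r(8/3) + ...].
Sum ≈ 0.495641.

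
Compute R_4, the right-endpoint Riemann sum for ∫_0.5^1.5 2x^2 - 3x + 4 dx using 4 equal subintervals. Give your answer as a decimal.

Δx = (1.5 − 0.5)/4 = 0.25.
Right endpoints: 0.75, 1, 1.25, 1.5.
f(0.75) = 2.875, f(1) = 3, f(1.25) = 3.375, f(1.5) = 4.
Sum = Δx · [f(0.75) + f(1) + f(1.25) + f(1.5)].
Sum = 3.3125.

3.3125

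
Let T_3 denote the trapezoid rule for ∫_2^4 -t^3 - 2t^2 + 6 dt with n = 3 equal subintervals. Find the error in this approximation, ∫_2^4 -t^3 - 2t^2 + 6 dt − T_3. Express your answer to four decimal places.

1.6296

Exact integral: ∫_2^4 f(t) dt ≈ -85.333333.
T_3 ≈ -86.962963.
Error ≈ -85.333333 − (-86.962963) ≈ 1.6296.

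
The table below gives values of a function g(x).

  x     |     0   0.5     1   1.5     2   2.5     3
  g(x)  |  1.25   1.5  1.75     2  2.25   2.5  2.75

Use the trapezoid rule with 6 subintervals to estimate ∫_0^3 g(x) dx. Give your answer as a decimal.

6

Δx = 0.5.
T_6 = (0.5/2)·[1.25 + 2·1.5 + 2·1.75 + 2·2 + 2·2.25 + 2·2.5 + 2.75] = 6.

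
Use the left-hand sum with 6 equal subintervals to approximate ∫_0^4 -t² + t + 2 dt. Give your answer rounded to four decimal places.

Δt = (4 − 0)/6 = 2/3.
Left endpoints: 0, 2/3, 4/3, 2, 8/3, 10/3.
f(0) = 2, f(2/3) = 20/9, f(4/3) = 14/9, f(2) = 0, f(8/3) = -22/9, f(10/3) = -52/9.
Sum = Δt · [f(0) + f(2/3) + f(4/3) + ...].
Sum ≈ -1.6296.

-1.6296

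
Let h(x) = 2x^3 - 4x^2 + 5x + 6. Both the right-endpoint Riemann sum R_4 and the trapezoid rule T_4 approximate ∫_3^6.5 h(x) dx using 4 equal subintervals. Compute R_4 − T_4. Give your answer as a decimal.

R_4 ≈ 803.072266.
T_4 ≈ 636.931641.
R_4 − T_4 = 166.140625.

166.140625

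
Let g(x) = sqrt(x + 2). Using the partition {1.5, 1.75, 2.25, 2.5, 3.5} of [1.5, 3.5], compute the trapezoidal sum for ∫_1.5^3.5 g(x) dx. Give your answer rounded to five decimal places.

Subinterval widths: 0.25, 0.5, 0.25, 1.
g(1.5) ≈ 1.87083, g(1.75) ≈ 1.93649, g(2.25) ≈ 2.06155, g(2.5) ≈ 2.12132, g(3.5) ≈ 2.34521.
On each subinterval the trapezoid contributes (Δx_i/2)·[g(x_{i-1}) + g(x_i)].
Sum ≈ 4.23155.

4.23155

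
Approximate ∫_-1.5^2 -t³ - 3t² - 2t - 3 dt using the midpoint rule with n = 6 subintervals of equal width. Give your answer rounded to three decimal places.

-25.987

Δt = (2 − (-1.5))/6 = 7/12.
Midpoints: -29/24, -0.625, -1/24, 13/24, 1.125, 41/24.
f(-29/24) = -44227/13824, f(-0.625) = -1371/512, f(-1/24) = -40391/13824, f(13/24) = -70813/13824, f(1.125) = -5361/512, f(41/24) = -278657/13824.
Sum = Δt · [f(-29/24) + f(-0.625) + f(-1/24) + ...].
Sum ≈ -25.987.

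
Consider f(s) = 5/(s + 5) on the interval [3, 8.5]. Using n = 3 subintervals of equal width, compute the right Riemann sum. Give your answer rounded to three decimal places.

Δs = (8.5 − 3)/3 = 11/6.
Right endpoints: 29/6, 20/3, 8.5.
f(29/6) = 30/59, f(20/3) = 3/7, f(8.5) = 10/27.
Sum = Δs · [f(29/6) + f(20/3) + f(8.5)].
Sum ≈ 2.397.

2.397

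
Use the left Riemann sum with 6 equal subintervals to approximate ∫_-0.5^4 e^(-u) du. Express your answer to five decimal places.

Δu = (4 − (-0.5))/6 = 0.75.
Left endpoints: -0.5, 0.25, 1, 1.75, 2.5, 3.25.
f(-0.5) ≈ 1.64872, f(0.25) ≈ 0.77880, f(1) ≈ 0.36788, f(1.75) ≈ 0.17377, f(2.5) ≈ 0.08208, f(3.25) ≈ 0.03877.
Sum = Δu · [f(-0.5) + f(0.25) + f(1) + ...].
Sum ≈ 2.31753.

2.31753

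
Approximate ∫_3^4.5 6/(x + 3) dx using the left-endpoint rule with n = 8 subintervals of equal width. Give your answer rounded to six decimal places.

Δx = (4.5 − 3)/8 = 0.1875.
Left endpoints: 3, 3.1875, 3.375, 3.5625, 3.75, 3.9375, 4.125, 4.3125.
f(3) = 1, f(3.1875) = 32/33, f(3.375) = 16/17, f(3.5625) = 32/35, f(3.75) = 8/9, f(3.9375) = 32/37, f(4.125) = 16/19, f(4.3125) = 32/39.
Sum = Δx · [f(3) + f(3.1875) + f(3.375) + ...].
Sum ≈ 1.357787.

1.357787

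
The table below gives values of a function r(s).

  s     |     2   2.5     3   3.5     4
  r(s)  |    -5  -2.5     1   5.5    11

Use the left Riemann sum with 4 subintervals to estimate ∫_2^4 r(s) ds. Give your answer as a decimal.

-0.5

Δs = 0.5.
Sum = 0.5·[(-5) + (-2.5) + 1 + 5.5] = -0.5.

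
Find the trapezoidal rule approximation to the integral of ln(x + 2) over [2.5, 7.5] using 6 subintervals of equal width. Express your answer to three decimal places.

Δx = (7.5 − 2.5)/6 = 5/6.
f(2.5) ≈ 1.504, f(10/3) ≈ 1.674, f(25/6) ≈ 1.819, f(5) ≈ 1.946, f(35/6) ≈ 2.058, f(20/3) ≈ 2.159, f(7.5) ≈ 2.251.
T_6 = (Δx/2)·[f(x_0) + 2f(x_1) + ... + 2f(x_{5}) + f(x_6)].
Sum ≈ 9.612.

9.612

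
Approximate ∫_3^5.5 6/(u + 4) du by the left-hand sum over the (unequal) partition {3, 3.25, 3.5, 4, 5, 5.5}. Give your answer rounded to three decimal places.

1.905

Subinterval widths: 0.25, 0.25, 0.5, 1, 0.5.
Left endpoints: 3, 3.25, 3.5, 4, 5.
f(3) = 6/7, f(3.25) = 24/29, f(3.5) = 0.8, f(4) = 0.75, f(5) = 2/3.
Sum = Σ Δu_i · f(u_i).
Sum ≈ 1.905.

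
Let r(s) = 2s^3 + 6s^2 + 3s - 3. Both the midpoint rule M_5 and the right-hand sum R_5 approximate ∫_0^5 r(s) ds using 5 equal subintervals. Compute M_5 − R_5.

-233.75

M_5 = 576.25.
R_5 = 810.
M_5 − R_5 = -233.75.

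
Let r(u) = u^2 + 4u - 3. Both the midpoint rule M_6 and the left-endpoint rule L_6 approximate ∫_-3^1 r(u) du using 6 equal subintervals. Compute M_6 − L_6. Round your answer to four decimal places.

2.2222

M_6 ≈ -18.814815.
L_6 ≈ -21.037037.
M_6 − L_6 ≈ 2.2222.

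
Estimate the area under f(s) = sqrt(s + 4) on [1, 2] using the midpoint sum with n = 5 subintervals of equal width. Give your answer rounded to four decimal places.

2.3444

Δs = (2 − 1)/5 = 0.2.
Midpoints: 1.1, 1.3, 1.5, 1.7, 1.9.
f(1.1) ≈ 2.2583, f(1.3) ≈ 2.3022, f(1.5) ≈ 2.3452, f(1.7) ≈ 2.3875, f(1.9) ≈ 2.4290.
Sum = Δs · [f(1.1) + f(1.3) + f(1.5) + f(1.7) + f(1.9)].
Sum ≈ 2.3444.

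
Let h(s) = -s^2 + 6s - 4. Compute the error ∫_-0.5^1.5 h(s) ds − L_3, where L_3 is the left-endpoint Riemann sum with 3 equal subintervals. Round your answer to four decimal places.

3.4815

Exact integral: ∫_-0.5^1.5 h(s) ds ≈ -3.166667.
L_3 ≈ -6.648148.
Error ≈ -3.166667 − (-6.648148) ≈ 3.4815.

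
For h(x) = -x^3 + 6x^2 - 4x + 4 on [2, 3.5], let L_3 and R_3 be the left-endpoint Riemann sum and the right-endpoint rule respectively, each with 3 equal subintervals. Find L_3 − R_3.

L_3 = 23.4375.
R_3 = 27.75.
L_3 − R_3 = -4.3125.

-4.3125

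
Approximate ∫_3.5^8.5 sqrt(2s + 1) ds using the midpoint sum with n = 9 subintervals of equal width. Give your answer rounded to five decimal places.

17.91489

Δs = (8.5 − 3.5)/9 = 5/9.
Midpoints: 34/9, 13/3, 44/9, 49/9, 6, 59/9, 64/9, 23/3, 74/9.
f(34/9) ≈ 2.92499, f(13/3) ≈ 3.10913, f(44/9) ≈ 3.28295, f(49/9) ≈ 3.44803, f(6) ≈ 3.60555, f(59/9) ≈ 3.75648, f(64/9) ≈ 3.90157, f(23/3) ≈ 4.04145, f(74/9) ≈ 4.17665.
Sum = Δs · [f(34/9) + f(13/3) + f(44/9) + ...].
Sum ≈ 17.91489.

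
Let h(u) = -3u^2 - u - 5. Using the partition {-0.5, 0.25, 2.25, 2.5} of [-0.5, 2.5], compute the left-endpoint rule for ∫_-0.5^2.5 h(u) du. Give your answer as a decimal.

Subinterval widths: 0.75, 2, 0.25.
Left endpoints: -0.5, 0.25, 2.25.
h(-0.5) = -5.25, h(0.25) = -5.4375, h(2.25) = -22.4375.
Sum = Σ Δu_i · h(u_i).
Sum = -20.421875.

-20.421875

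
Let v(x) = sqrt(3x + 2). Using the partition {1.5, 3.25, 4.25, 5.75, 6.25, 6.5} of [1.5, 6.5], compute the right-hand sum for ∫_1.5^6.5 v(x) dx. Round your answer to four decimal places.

Subinterval widths: 1.75, 1, 1.5, 0.5, 0.25.
Right endpoints: 3.25, 4.25, 5.75, 6.25, 6.5.
v(3.25) ≈ 3.4278, v(4.25) ≈ 3.8406, v(5.75) ≈ 4.3875, v(6.25) ≈ 4.5552, v(6.5) ≈ 4.6368.
Sum = Σ Δx_i · v(x_i).
Sum ≈ 19.8573.

19.8573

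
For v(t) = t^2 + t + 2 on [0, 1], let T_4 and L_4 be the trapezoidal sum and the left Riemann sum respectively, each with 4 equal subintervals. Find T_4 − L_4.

0.25

T_4 = 2.84375.
L_4 = 2.59375.
T_4 − L_4 = 0.25.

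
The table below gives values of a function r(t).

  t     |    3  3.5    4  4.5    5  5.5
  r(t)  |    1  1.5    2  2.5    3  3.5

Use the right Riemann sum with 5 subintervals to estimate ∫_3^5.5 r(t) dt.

6.25

Δt = 0.5.
Sum = 0.5·[1.5 + 2 + 2.5 + 3 + 3.5] = 6.25.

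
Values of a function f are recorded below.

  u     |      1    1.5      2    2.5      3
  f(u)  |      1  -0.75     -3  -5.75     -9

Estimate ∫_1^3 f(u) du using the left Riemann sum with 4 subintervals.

-4.25

Δu = 0.5.
Sum = 0.5·[1 + (-0.75) + (-3) + (-5.75)] = -4.25.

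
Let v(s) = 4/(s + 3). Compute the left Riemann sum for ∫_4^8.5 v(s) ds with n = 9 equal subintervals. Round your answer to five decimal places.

Δs = (8.5 − 4)/9 = 0.5.
Left endpoints: 4, 4.5, 5, 5.5, 6, 6.5, 7, 7.5, 8.
v(4) = 4/7, v(4.5) = 8/15, v(5) = 0.5, v(5.5) = 8/17, v(6) = 4/9, v(6.5) = 8/19, v(7) = 0.4, v(7.5) = 8/21, v(8) = 4/11.
Sum = Δs · [v(4) + v(4.5) + v(5) + ...].
Sum ≈ 2.04272.

2.04272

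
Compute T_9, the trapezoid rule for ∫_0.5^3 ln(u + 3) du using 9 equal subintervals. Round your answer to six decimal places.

Δu = (3 − 0.5)/9 = 5/18.
f(0.5) ≈ 1.252763, f(7/9) ≈ 1.329136, f(19/18) ≈ 1.400088, f(4/3) ≈ 1.466337, f(29/18) ≈ 1.528469, f(17/9) ≈ 1.586965, f(13/6) ≈ 1.642228, f(22/9) ≈ 1.694596, f(49/18) ≈ 1.744357, f(3) ≈ 1.791759.
T_9 = (Δu/2)·[f(u_0) + 2f(u_1) + ... + 2f(u_{8}) + f(u_9)].
Sum ≈ 3.865121.

3.865121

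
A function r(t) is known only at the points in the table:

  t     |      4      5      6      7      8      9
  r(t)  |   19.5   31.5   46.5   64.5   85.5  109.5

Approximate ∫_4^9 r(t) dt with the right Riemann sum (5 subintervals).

337.5

Δt = 1.
Sum = 1·[31.5 + 46.5 + 64.5 + 85.5 + 109.5] = 337.5.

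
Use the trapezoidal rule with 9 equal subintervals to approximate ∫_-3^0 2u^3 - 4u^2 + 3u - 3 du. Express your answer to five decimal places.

-99.72222

Δu = (0 − (-3))/9 = 1/3.
f(-3) = -102, f(-8/3) = -2089/27, f(-7/3) = -1544/27, f(-2) = -41, f(-5/3) = -766/27, f(-4/3) = -509/27, f(-1) = -12, f(-2/3) = -199/27, f(-1/3) = -122/27, f(0) = -3.
T_9 = (Δu/2)·[f(u_0) + 2f(u_1) + ... + 2f(u_{8}) + f(u_9)].
Sum ≈ -99.72222.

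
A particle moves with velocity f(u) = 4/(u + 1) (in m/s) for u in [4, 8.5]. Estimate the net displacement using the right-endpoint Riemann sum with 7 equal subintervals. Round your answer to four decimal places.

Δu = (8.5 − 4)/7 = 9/14.
Right endpoints: 65/14, 37/7, 83/14, 46/7, 101/14, 55/7, 8.5.
f(65/14) = 56/79, f(37/7) = 7/11, f(83/14) = 56/97, f(46/7) = 28/53, f(101/14) = 56/115, f(55/7) = 14/31, f(8.5) = 8/19.
Sum = Δu · [f(65/14) + f(37/7) + f(83/14) + ...].
Sum ≈ 2.4496.

2.4496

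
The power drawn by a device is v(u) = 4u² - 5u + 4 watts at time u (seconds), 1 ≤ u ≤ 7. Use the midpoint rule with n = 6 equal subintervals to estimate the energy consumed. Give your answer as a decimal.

Δu = (7 − 1)/6 = 1.
Midpoints: 1.5, 2.5, 3.5, 4.5, 5.5, 6.5.
v(1.5) = 5.5, v(2.5) = 16.5, v(3.5) = 35.5, v(4.5) = 62.5, v(5.5) = 97.5, v(6.5) = 140.5.
Sum = Δu · [v(1.5) + v(2.5) + v(3.5) + ...].
Sum = 358.

358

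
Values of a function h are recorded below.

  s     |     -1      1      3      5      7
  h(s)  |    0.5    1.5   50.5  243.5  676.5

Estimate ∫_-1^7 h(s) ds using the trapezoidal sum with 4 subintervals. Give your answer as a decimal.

1268

Δs = 2.
T_4 = (2/2)·[0.5 + 2·1.5 + 2·50.5 + 2·243.5 + 676.5] = 1268.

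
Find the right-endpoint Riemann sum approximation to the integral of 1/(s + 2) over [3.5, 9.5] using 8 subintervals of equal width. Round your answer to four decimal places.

0.7032

Δs = (9.5 − 3.5)/8 = 0.75.
Right endpoints: 4.25, 5, 5.75, 6.5, 7.25, 8, 8.75, 9.5.
f(4.25) = 0.16, f(5) = 1/7, f(5.75) = 4/31, f(6.5) = 2/17, f(7.25) = 4/37, f(8) = 0.1, f(8.75) = 4/43, f(9.5) = 2/23.
Sum = Δs · [f(4.25) + f(5) + f(5.75) + ...].
Sum ≈ 0.7032.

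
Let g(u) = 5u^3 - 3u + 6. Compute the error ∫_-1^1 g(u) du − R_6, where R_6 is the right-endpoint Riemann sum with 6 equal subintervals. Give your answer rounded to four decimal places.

-0.6667

Exact integral: ∫_-1^1 g(u) du = 12.
R_6 ≈ 12.666667.
Error ≈ 12 − 12.666667 ≈ -0.6667.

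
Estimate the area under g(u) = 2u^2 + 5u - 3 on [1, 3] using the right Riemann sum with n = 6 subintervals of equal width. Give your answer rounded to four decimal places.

Δu = (3 − 1)/6 = 1/3.
Right endpoints: 4/3, 5/3, 2, 7/3, 8/3, 3.
g(4/3) = 65/9, g(5/3) = 98/9, g(2) = 15, g(7/3) = 176/9, g(8/3) = 221/9, g(3) = 30.
Sum = Δu · [g(4/3) + g(5/3) + g(2) + ...].
Sum ≈ 35.7407.

35.7407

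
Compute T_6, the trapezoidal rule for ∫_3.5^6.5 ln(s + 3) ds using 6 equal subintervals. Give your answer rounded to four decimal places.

6.2195

Δs = (6.5 − 3.5)/6 = 0.5.
f(3.5) ≈ 1.8718, f(4) ≈ 1.9459, f(4.5) ≈ 2.0149, f(5) ≈ 2.0794, f(5.5) ≈ 2.1401, f(6) ≈ 2.1972, f(6.5) ≈ 2.2513.
T_6 = (Δs/2)·[f(s_0) + 2f(s_1) + ... + 2f(s_{5}) + f(s_6)].
Sum ≈ 6.2195.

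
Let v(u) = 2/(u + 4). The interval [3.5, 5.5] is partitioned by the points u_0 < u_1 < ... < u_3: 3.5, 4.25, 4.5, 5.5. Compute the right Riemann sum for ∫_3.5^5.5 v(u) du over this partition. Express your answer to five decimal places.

0.45117

Subinterval widths: 0.75, 0.25, 1.
Right endpoints: 4.25, 4.5, 5.5.
v(4.25) = 8/33, v(4.5) = 4/17, v(5.5) = 4/19.
Sum = Σ Δu_i · v(u_i).
Sum ≈ 0.45117.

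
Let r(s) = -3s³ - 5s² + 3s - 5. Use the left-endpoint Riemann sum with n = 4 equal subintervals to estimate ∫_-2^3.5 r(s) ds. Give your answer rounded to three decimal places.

Δs = (3.5 − (-2))/4 = 1.375.
Left endpoints: -2, -0.625, 0.75, 2.125.
r(-2) = -7, r(-0.625) = -4145/512, r(0.75) = -6.828125, r(2.125) = -25595/512.
Sum = Δs · [r(-2) + r(-0.625) + r(0.75) + r(2.125)].
Sum ≈ -98.882.

-98.882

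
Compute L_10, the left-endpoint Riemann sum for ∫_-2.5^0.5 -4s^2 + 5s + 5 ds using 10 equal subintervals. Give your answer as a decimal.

Δs = (0.5 − (-2.5))/10 = 0.3.
Left endpoints: -2.5, -2.2, -1.9, -1.6, -1.3, -1, -0.7, -0.4, -0.1, 0.2.
f(-2.5) = -32.5, f(-2.2) = -25.36, f(-1.9) = -18.94, f(-1.6) = -13.24, f(-1.3) = -8.26, f(-1) = -4, f(-0.7) = -0.46, f(-0.4) = 2.36, f(-0.1) = 4.46, f(0.2) = 5.84.
Sum = Δs · [f(-2.5) + f(-2.2) + f(-1.9) + ...].
Sum = -27.03.

-27.03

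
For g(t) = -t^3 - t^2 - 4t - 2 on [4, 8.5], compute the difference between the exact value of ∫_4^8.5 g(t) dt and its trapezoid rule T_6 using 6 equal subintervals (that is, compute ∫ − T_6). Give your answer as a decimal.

8.33203125

Exact integral: ∫_4^8.5 g(t) dt = -1545.890625.
T_6 = -1554.22265625.
Error = -1545.890625 − (-1554.22265625) = 8.33203125.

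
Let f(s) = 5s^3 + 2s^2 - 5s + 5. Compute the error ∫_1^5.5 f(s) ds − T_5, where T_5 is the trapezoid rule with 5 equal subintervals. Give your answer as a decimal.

Exact integral: ∫_1^5.5 f(s) ds = 1202.203125.
T_5 = 1233.03375.
Error = 1202.203125 − 1233.03375 = -30.830625.

-30.830625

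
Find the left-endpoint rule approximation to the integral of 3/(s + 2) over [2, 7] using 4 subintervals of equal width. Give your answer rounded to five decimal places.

Δs = (7 − 2)/4 = 1.25.
Left endpoints: 2, 3.25, 4.5, 5.75.
f(2) = 0.75, f(3.25) = 4/7, f(4.5) = 6/13, f(5.75) = 12/31.
Sum = Δs · [f(2) + f(3.25) + f(4.5) + f(5.75)].
Sum ≈ 2.71258.

2.71258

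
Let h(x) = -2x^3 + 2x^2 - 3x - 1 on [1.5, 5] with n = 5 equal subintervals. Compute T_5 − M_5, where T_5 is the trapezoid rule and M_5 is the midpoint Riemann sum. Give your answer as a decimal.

T_5 = -271.5125.
M_5 = -264.009375.
T_5 − M_5 = -7.503125.

-7.503125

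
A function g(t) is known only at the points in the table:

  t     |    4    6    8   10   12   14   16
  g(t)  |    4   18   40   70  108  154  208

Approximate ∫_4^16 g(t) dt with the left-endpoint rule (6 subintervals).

Δt = 2.
Sum = 2·[4 + 18 + 40 + 70 + 108 + 154] = 788.

788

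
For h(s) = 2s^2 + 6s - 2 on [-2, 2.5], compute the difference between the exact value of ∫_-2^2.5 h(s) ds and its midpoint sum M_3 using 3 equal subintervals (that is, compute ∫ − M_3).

Exact integral: ∫_-2^2.5 h(s) ds = 13.5.
M_3 = 11.8125.
Error = 13.5 − 11.8125 = 1.6875.

1.6875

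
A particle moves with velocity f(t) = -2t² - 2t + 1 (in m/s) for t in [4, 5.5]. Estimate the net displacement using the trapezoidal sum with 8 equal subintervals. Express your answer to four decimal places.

-81.0176

Δt = (5.5 − 4)/8 = 0.1875.
f(4) = -39, f(4.1875) = -42.4453125, f(4.375) = -46.03125, f(4.5625) = -49.7578125, f(4.75) = -53.625, f(4.9375) = -57.6328125, f(5.125) = -61.78125, f(5.3125) = -66.0703125, f(5.5) = -70.5.
T_8 = (Δt/2)·[f(t_0) + 2f(t_1) + ... + 2f(t_{7}) + f(t_8)].
Sum ≈ -81.0176.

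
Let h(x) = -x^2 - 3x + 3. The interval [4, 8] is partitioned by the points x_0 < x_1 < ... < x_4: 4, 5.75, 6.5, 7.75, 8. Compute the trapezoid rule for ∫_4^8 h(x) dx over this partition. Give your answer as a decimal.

-210.625

Subinterval widths: 1.75, 0.75, 1.25, 0.25.
h(4) = -25, h(5.75) = -47.3125, h(6.5) = -58.75, h(7.75) = -80.3125, h(8) = -85.
On each subinterval the trapezoid contributes (Δx_i/2)·[h(x_{i-1}) + h(x_i)].
Sum = -210.625.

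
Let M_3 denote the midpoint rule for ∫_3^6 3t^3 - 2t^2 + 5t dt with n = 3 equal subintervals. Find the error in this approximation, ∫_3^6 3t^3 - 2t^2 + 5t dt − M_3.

9.625

Exact integral: ∫_3^6 f(t) dt = 852.75.
M_3 = 843.125.
Error = 852.75 − 843.125 = 9.625.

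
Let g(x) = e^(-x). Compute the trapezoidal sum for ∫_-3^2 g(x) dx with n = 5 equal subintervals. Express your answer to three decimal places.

21.586

Δx = (2 − (-3))/5 = 1.
g(-3) ≈ 20.086, g(-2) ≈ 7.389, g(-1) ≈ 2.718, g(0) ≈ 1.000, g(1) ≈ 0.368, g(2) ≈ 0.135.
T_5 = (Δx/2)·[g(x_0) + 2g(x_1) + ... + 2g(x_{4}) + g(x_5)].
Sum ≈ 21.586.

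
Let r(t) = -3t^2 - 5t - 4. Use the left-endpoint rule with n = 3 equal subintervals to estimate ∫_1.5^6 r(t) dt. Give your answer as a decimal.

Δt = (6 − 1.5)/3 = 1.5.
Left endpoints: 1.5, 3, 4.5.
r(1.5) = -18.25, r(3) = -46, r(4.5) = -87.25.
Sum = Δt · [r(1.5) + r(3) + r(4.5)].
Sum = -227.25.

-227.25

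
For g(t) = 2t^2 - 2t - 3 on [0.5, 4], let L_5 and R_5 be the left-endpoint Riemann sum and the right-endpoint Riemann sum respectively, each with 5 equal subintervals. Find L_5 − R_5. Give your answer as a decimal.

L_5 = 8.33.
R_5 = 25.48.
L_5 − R_5 = -17.15.

-17.15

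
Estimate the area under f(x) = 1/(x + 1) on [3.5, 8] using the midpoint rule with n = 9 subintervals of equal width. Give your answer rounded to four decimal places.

Δx = (8 − 3.5)/9 = 0.5.
Midpoints: 3.75, 4.25, 4.75, 5.25, 5.75, 6.25, 6.75, 7.25, 7.75.
f(3.75) = 4/19, f(4.25) = 4/21, f(4.75) = 4/23, f(5.25) = 0.16, f(5.75) = 4/27, f(6.25) = 4/29, f(6.75) = 4/31, f(7.25) = 4/33, f(7.75) = 4/35.
Sum = Δx · [f(3.75) + f(4.25) + f(4.75) + ...].
Sum ≈ 0.6928.

0.6928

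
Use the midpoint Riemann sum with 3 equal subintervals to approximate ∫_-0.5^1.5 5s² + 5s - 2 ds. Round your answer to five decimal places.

6.46296

Δs = (1.5 − (-0.5))/3 = 2/3.
Midpoints: -1/6, 0.5, 7/6.
f(-1/6) = -97/36, f(0.5) = 1.75, f(7/6) = 383/36.
Sum = Δs · [f(-1/6) + f(0.5) + f(7/6)].
Sum ≈ 6.46296.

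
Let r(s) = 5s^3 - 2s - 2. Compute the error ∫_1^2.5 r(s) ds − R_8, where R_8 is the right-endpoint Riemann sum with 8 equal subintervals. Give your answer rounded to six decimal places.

-6.804932

Exact integral: ∫_1^2.5 r(s) ds = 39.328125.
R_8 ≈ 46.13305664.
Error ≈ 39.328125 − 46.13305664 ≈ -6.804932.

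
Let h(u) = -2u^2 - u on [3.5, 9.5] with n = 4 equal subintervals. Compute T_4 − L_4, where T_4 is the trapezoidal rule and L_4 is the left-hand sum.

T_4 = -586.5.
L_4 = -465.
T_4 − L_4 = -121.5.

-121.5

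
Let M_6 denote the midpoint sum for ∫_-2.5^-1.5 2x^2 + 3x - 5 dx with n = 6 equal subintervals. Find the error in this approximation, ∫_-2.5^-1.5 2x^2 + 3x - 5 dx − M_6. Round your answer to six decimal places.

Exact integral: ∫_-2.5^-1.5 f(x) dx ≈ -2.83333333.
M_6 ≈ -2.83796296.
Error ≈ -2.83333333 − (-2.83796296) ≈ 0.004630.

0.004630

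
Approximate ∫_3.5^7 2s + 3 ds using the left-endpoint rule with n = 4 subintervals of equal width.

44.1875

Δs = (7 − 3.5)/4 = 0.875.
Left endpoints: 3.5, 4.375, 5.25, 6.125.
f(3.5) = 10, f(4.375) = 11.75, f(5.25) = 13.5, f(6.125) = 15.25.
Sum = Δs · [f(3.5) + f(4.375) + f(5.25) + f(6.125)].
Sum = 44.1875.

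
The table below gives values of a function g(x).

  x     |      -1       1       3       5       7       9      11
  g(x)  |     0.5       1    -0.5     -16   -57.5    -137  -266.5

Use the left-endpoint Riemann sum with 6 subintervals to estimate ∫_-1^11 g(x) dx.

Δx = 2.
Sum = 2·[0.5 + 1 + (-0.5) + (-16) + (-57.5) + (-137)] = -419.

-419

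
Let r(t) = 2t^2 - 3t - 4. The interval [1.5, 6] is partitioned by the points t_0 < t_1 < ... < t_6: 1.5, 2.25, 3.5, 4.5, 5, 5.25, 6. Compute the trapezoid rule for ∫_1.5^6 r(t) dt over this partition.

74.4375

Subinterval widths: 0.75, 1.25, 1, 0.5, 0.25, 0.75.
r(1.5) = -4, r(2.25) = -0.625, r(3.5) = 10, r(4.5) = 23, r(5) = 31, r(5.25) = 35.375, r(6) = 50.
On each subinterval the trapezoid contributes (Δt_i/2)·[r(t_{i-1}) + r(t_i)].
Sum = 74.4375.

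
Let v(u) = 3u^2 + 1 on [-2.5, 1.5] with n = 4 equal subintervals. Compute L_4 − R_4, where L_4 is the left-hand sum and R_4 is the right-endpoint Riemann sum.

12

L_4 = 31.
R_4 = 19.
L_4 − R_4 = 12.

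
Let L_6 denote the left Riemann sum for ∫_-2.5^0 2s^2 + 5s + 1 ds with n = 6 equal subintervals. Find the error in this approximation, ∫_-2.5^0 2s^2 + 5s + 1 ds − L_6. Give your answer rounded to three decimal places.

-0.145

Exact integral: ∫_-2.5^0 f(s) ds ≈ -2.70833.
L_6 ≈ -2.56366.
Error ≈ -2.70833 − (-2.56366) ≈ -0.145.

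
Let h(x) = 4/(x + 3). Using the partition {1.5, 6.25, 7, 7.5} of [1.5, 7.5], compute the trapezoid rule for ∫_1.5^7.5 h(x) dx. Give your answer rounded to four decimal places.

3.6455

Subinterval widths: 4.75, 0.75, 0.5.
h(1.5) = 8/9, h(6.25) = 16/37, h(7) = 0.4, h(7.5) = 8/21.
On each subinterval the trapezoid contributes (Δx_i/2)·[h(x_{i-1}) + h(x_i)].
Sum ≈ 3.6455.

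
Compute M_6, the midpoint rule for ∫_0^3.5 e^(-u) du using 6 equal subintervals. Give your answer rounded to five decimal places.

0.95619

Δu = (3.5 − 0)/6 = 7/12.
Midpoints: 7/24, 0.875, 35/24, 49/24, 2.625, 77/24.
f(7/24) ≈ 0.74702, f(0.875) ≈ 0.41686, f(35/24) ≈ 0.23262, f(49/24) ≈ 0.12981, f(2.625) ≈ 0.07244, f(77/24) ≈ 0.04042.
Sum = Δu · [f(7/24) + f(0.875) + f(35/24) + ...].
Sum ≈ 0.95619.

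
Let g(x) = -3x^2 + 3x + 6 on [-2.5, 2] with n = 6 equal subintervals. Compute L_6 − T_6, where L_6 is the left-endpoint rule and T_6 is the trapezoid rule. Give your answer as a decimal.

-7.59375

L_6 = -8.859375.
T_6 = -1.265625.
L_6 − T_6 = -7.59375.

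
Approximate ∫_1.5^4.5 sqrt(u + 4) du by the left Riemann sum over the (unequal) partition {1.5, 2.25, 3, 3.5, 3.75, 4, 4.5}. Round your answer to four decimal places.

7.7516

Subinterval widths: 0.75, 0.75, 0.5, 0.25, 0.25, 0.5.
Left endpoints: 1.5, 2.25, 3, 3.5, 3.75, 4.
f(1.5) ≈ 2.3452, f(2.25) ≈ 2.5000, f(3) ≈ 2.6458, f(3.5) ≈ 2.7386, f(3.75) ≈ 2.7839, f(4) ≈ 2.8284.
Sum = Σ Δu_i · f(u_i).
Sum ≈ 7.7516.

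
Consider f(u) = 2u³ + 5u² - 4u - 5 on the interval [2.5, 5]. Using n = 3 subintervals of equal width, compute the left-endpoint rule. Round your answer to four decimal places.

307.1759

Δu = (5 − 2.5)/3 = 5/6.
Left endpoints: 2.5, 10/3, 25/6.
f(2.5) = 47.5, f(10/3) = 3005/27, f(25/6) = 5665/27.
Sum = Δu · [f(2.5) + f(10/3) + f(25/6)].
Sum ≈ 307.1759.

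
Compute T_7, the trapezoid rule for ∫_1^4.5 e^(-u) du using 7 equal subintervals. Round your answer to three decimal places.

Δu = (4.5 − 1)/7 = 0.5.
f(1) ≈ 0.368, f(1.5) ≈ 0.223, f(2) ≈ 0.135, f(2.5) ≈ 0.082, f(3) ≈ 0.050, f(3.5) ≈ 0.030, f(4) ≈ 0.018, f(4.5) ≈ 0.011.
T_7 = (Δu/2)·[f(u_0) + 2f(u_1) + ... + 2f(u_{6}) + f(u_7)].
Sum ≈ 0.364.

0.364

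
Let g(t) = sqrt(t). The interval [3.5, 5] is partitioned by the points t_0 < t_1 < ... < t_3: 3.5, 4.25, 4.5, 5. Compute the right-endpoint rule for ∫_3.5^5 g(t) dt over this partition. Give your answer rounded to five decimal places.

3.19453

Subinterval widths: 0.75, 0.25, 0.5.
Right endpoints: 4.25, 4.5, 5.
g(4.25) ≈ 2.06155, g(4.5) ≈ 2.12132, g(5) ≈ 2.23607.
Sum = Σ Δt_i · g(t_i).
Sum ≈ 3.19453.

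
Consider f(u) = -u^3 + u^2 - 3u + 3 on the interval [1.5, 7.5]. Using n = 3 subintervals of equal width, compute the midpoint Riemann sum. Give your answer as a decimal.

Δu = (7.5 − 1.5)/3 = 2.
Midpoints: 2.5, 4.5, 6.5.
f(2.5) = -13.875, f(4.5) = -81.375, f(6.5) = -248.875.
Sum = Δu · [f(2.5) + f(4.5) + f(6.5)].
Sum = -688.25.

-688.25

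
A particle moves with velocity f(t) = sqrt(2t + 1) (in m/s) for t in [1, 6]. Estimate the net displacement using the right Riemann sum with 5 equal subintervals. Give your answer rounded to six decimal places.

Δt = (6 − 1)/5 = 1.
Right endpoints: 2, 3, 4, 5, 6.
f(2) ≈ 2.236068, f(3) ≈ 2.645751, f(4) ≈ 3.000000, f(5) ≈ 3.316625, f(6) ≈ 3.605551.
Sum = Δt · [f(2) + f(3) + f(4) + f(5) + f(6)].
Sum ≈ 14.803995.

14.803995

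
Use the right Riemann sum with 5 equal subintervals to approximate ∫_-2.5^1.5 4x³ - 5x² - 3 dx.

Δx = (1.5 − (-2.5))/5 = 0.8.
Right endpoints: -1.7, -0.9, -0.1, 0.7, 1.5.
f(-1.7) = -37.102, f(-0.9) = -9.966, f(-0.1) = -3.054, f(0.7) = -4.078, f(1.5) = -0.75.
Sum = Δx · [f(-1.7) + f(-0.9) + f(-0.1) + f(0.7) + f(1.5)].
Sum = -43.96.

-43.96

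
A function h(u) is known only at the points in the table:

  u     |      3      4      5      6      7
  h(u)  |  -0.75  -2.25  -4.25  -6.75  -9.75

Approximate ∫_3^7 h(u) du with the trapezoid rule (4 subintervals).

-18.5

Δu = 1.
T_4 = (1/2)·[(-0.75) + 2·(-2.25) + 2·(-4.25) + 2·(-6.75) + (-9.75)] = -18.5.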